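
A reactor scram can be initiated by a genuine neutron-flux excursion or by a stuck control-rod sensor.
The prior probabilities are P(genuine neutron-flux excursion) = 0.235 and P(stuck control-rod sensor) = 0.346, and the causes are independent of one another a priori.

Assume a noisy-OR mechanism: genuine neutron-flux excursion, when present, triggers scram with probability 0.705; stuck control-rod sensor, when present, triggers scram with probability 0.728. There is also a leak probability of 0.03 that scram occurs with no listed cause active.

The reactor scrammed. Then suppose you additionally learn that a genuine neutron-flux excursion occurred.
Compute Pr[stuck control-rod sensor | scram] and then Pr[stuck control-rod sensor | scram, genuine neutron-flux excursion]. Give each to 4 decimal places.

Pr[stuck control-rod sensor | scram] ≈ 0.6839; Pr[stuck control-rod sensor | scram, genuine neutron-flux excursion] ≈ 0.4060

Under noisy-OR, P(scram | causes) = 1 − (1−0.03)·∏(1−qᵢ) over the active causes.
P(scram) = 0.03×0.765×0.654 + 0.73616×0.765×0.346 + 0.71385×0.235×0.654 + 0.922167×0.235×0.346 = 0.015009 + 0.194854 + 0.109712 + 0.074981 = 0.394556
Of this, 0.269835 comes from 0.194854 + 0.074981 (the stuck control-rod sensor=true cases).
P(stuck control-rod sensor | scram) = 0.269835 / 0.394556 ≈ 0.6839

Now also conditioning on genuine neutron-flux excursion=true:
P(scram | genuine neutron-flux excursion) = 0.71385×0.654 + 0.922167×0.346 = 0.466858 + 0.319070 = 0.785928
Restricting to configurations with stuck control-rod sensor present: 0.922167×0.346 = 0.319070.
Hence the posterior is 0.319070/0.785928 ≈ 0.4060.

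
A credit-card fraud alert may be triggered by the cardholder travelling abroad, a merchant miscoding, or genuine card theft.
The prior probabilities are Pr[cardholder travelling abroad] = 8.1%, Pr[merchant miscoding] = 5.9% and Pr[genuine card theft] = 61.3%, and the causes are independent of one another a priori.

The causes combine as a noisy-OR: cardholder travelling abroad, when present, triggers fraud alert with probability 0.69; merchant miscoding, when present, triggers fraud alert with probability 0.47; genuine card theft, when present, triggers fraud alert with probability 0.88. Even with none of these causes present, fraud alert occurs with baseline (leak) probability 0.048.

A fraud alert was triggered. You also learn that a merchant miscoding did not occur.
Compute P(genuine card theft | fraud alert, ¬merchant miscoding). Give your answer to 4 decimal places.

Under noisy-OR, P(fraud alert | causes) = 1 − (1−0.048)·∏(1−qᵢ) over the active causes.
For the numerator, keep only genuine card theft=true terms: 0.498990 + 0.047895 = 0.546885
Denominator P(fraud alert | ¬merchant miscoding): 0.048*0.919*0.387 + 0.88576*0.919*0.613 + 0.70488*0.081*0.387 + 0.964586*0.081*0.613 = 0.586052
P(genuine card theft | fraud alert, ¬merchant miscoding) = 0.546885/0.586052 ≈ 0.9332

P(genuine card theft | fraud alert, ¬merchant miscoding) ≈ 0.9332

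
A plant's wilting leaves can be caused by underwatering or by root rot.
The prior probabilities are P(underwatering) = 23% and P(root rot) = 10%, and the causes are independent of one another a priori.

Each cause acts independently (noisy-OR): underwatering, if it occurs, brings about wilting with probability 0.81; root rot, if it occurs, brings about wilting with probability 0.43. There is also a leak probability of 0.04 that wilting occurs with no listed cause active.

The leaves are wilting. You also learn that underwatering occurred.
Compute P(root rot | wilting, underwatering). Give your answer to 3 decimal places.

P(root rot | wilting, underwatering) ≈ 0.109

Under noisy-OR, P(wilting | causes) = 1 − (1−0.04)·∏(1−qᵢ) over the active causes.
For the numerator, keep only root rot=true terms: 0.896032×0.1 = 0.089603
The normalizing constant is 0.8176×0.9 + 0.896032×0.1 = 0.825443
P(root rot | wilting, underwatering) = 0.089603/0.825443 ≈ 0.109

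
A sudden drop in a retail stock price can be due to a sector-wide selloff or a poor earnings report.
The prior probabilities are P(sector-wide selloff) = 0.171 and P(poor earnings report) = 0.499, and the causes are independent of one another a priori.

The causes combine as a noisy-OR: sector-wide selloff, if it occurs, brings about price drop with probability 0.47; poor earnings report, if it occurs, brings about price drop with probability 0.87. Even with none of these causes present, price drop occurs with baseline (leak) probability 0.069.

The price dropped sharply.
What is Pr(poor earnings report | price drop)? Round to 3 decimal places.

Pr(poor earnings report | price drop) ≈ 0.860

Under noisy-OR, P(price drop | causes) = 1 − (1−0.069)·∏(1−qᵢ) over the active causes.
For the numerator, keep only poor earnings report=true terms: 0.363604 + 0.079855 = 0.443459
Normalizer over all consistent configurations: 0.069·0.829·0.501 + 0.87897·0.829·0.499 + 0.50657·0.171·0.501 + 0.935854·0.171·0.499 = 0.515515
P(poor earnings report | price drop) = 0.443459/0.515515 ≈ 0.860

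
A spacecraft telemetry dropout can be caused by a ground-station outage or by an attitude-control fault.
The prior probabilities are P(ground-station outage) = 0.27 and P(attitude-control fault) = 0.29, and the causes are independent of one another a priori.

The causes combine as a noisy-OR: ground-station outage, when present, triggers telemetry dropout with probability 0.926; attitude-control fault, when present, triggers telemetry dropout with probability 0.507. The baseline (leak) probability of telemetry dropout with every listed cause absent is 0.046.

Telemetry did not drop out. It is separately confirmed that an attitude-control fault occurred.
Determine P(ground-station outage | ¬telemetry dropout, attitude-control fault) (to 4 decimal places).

Under noisy-OR, P(telemetry dropout | causes) = 1 − (1−0.046)·∏(1−qᵢ) over the active causes.
P(¬telemetry dropout | attitude-control fault) = 0.470322×0.73 + 0.034804×0.27 = 0.343335 + 0.009397 = 0.352732
Restricting to configurations with ground-station outage present: 0.034804×0.27 = 0.009397.
So P(ground-station outage | ¬telemetry dropout, attitude-control fault) = 0.009397/0.352732 ≈ 0.0266.

P(ground-station outage | ¬telemetry dropout, attitude-control fault) ≈ 0.0266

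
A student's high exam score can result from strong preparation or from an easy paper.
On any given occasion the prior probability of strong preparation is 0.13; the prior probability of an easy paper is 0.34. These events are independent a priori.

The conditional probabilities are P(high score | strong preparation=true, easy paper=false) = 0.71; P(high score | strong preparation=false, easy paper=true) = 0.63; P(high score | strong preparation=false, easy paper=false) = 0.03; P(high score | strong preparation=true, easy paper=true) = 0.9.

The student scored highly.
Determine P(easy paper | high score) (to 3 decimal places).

P(easy paper | high score) ≈ 0.743

Enumerate the 4 (strong preparation, easy paper) configurations and weight by the priors:
  P(high score) = 0.03·0.87·0.66 + 0.63·0.87·0.34 + 0.71·0.13·0.66 + 0.9·0.13·0.34
        = 0.017226 + 0.186354 + 0.060918 + 0.039780 = 0.304278
The terms with easy paper present sum to 0.226134, so
  P(easy paper | high score) = 0.226134 / 0.304278 ≈ 0.743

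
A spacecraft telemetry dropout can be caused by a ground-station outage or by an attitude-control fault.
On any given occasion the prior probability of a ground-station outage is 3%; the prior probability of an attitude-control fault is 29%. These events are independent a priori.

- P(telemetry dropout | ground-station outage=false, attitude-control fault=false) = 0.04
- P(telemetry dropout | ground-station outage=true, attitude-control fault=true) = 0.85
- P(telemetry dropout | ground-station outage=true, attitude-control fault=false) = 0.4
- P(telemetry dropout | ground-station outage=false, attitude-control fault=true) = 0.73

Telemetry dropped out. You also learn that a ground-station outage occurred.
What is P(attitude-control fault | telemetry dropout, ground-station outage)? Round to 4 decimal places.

Numerator (weight on configurations with attitude-control fault): 0.85·0.29 = 0.246500
The normalizing constant is 0.4·0.71 + 0.85·0.29 = 0.530500
P(attitude-control fault | telemetry dropout, ground-station outage) = 0.246500/0.530500 ≈ 0.4647

P(attitude-control fault | telemetry dropout, ground-station outage) ≈ 0.4647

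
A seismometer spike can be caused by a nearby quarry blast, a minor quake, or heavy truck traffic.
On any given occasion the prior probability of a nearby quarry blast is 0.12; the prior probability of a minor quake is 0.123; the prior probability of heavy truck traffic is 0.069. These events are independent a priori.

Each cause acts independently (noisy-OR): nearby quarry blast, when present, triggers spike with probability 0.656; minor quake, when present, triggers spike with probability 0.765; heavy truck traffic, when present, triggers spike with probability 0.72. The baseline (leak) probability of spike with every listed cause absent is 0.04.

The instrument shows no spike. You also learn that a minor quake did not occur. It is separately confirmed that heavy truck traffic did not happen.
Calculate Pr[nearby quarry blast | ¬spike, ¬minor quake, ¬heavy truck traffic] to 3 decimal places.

Pr[nearby quarry blast | ¬spike, ¬minor quake, ¬heavy truck traffic] ≈ 0.045

Under noisy-OR, P(spike | causes) = 1 − (1−0.04)·∏(1−qᵢ) over the active causes.
Enumerate both values of nearby quarry blast and weight by the priors:
  P(¬spike | ¬minor quake, ¬heavy truck traffic) = 0.96×0.88 + 0.33024×0.12
        = 0.844800 + 0.039629 = 0.884429
The terms with nearby quarry blast present sum to 0.039629, so
  P(nearby quarry blast | ¬spike, ¬minor quake, ¬heavy truck traffic) = 0.039629 / 0.884429 ≈ 0.045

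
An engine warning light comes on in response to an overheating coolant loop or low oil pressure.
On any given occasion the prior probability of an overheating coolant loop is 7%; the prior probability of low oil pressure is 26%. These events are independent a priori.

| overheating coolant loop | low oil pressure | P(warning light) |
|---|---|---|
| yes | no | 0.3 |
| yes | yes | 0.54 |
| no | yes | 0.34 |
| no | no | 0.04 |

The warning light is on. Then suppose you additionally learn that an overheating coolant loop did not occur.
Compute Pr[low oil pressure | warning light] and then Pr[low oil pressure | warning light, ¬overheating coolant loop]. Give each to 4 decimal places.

P(warning light) = 0.04*0.93*0.74 + 0.34*0.93*0.26 + 0.3*0.07*0.74 + 0.54*0.07*0.26 = 0.027528 + 0.082212 + 0.015540 + 0.009828 = 0.135108
The low oil pressure-present share is 0.082212 + 0.009828 = 0.092040.
So P(low oil pressure | warning light) = 0.092040/0.135108 ≈ 0.6812.

Now also conditioning on overheating coolant loop≠true:
Weight on low oil pressure=true, given the evidence: 0.34×0.26 = 0.088400
Normalizer over all consistent configurations: 0.04×0.74 + 0.34×0.26 = 0.118000
P(low oil pressure | warning light, ¬overheating coolant loop) = 0.088400/0.118000 ≈ 0.7492
With overheating coolant loop excluded, low oil pressure must carry more of the explanatory weight for the warning light.

Pr[low oil pressure | warning light] ≈ 0.6812; Pr[low oil pressure | warning light, ¬overheating coolant loop] ≈ 0.7492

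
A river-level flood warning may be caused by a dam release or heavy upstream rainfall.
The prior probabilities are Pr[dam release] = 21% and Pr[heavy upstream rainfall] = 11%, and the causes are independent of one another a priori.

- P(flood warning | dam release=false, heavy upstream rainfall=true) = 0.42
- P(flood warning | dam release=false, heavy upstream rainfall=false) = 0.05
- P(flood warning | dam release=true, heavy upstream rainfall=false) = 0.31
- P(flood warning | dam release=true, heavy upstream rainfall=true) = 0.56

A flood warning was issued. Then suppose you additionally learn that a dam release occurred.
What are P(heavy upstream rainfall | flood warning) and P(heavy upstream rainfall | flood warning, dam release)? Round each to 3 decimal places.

P(heavy upstream rainfall | flood warning) ≈ 0.347; P(heavy upstream rainfall | flood warning, dam release) ≈ 0.183

P(flood warning) = 0.05×0.79×0.89 + 0.42×0.79×0.11 + 0.31×0.21×0.89 + 0.56×0.21×0.11 = 0.035155 + 0.036498 + 0.057939 + 0.012936 = 0.142528
Of this, 0.049434 comes from 0.036498 + 0.012936 (the heavy upstream rainfall=true cases).
Hence the posterior is 0.049434/0.142528 ≈ 0.347.

With the extra evidence:
Weight on heavy upstream rainfall=true, given the evidence: 0.56·0.11 = 0.061600
The normalizing constant is 0.31·0.89 + 0.56·0.11 = 0.337500
Posterior = 0.061600 / 0.337500 ≈ 0.183
— dam release explains away the evidence for heavy upstream rainfall.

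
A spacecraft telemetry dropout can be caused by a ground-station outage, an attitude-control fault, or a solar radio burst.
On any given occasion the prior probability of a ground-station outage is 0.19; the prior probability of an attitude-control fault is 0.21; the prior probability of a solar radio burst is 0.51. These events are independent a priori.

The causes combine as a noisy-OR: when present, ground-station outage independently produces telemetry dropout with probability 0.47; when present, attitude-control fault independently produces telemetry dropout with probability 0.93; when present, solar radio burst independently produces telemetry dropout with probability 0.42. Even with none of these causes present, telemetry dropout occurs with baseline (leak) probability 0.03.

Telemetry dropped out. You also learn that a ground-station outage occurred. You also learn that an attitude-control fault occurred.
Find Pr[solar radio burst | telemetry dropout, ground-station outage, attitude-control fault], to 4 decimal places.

Pr[solar radio burst | telemetry dropout, ground-station outage, attitude-control fault] ≈ 0.5139

Under noisy-OR, P(telemetry dropout | causes) = 1 − (1−0.03)·∏(1−qᵢ) over the active causes.
Sum P(telemetry dropout|·) weighted by the priors over both values of solar radio burst:
  P(telemetry dropout | ground-station outage, attitude-control fault) = 0.964013*0.49 + 0.979128*0.51
        = 0.472366 + 0.499355 = 0.971721
Keeping only the solar radio burst-present terms gives 0.499355, so
  P(solar radio burst | telemetry dropout, ground-station outage, attitude-control fault) = 0.499355 / 0.971721 ≈ 0.5139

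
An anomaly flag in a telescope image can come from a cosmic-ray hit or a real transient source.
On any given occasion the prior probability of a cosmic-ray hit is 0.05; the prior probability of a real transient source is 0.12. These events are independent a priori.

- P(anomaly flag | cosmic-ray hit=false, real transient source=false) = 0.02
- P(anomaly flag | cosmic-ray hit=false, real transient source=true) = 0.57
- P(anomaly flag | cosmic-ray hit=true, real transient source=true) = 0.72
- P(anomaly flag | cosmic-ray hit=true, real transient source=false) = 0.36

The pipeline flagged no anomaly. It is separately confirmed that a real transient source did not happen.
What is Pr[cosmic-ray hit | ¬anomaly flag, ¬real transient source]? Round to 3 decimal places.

Enumerate both values of cosmic-ray hit and weight by the priors:
  P(¬anomaly flag | ¬real transient source) = 0.98×0.95 + 0.64×0.05
        = 0.931000 + 0.032000 = 0.963000
Keeping only the cosmic-ray hit-present terms gives 0.032000, so
  P(cosmic-ray hit | ¬anomaly flag, ¬real transient source) = 0.032000 / 0.963000 ≈ 0.033

Pr[cosmic-ray hit | ¬anomaly flag, ¬real transient source] ≈ 0.033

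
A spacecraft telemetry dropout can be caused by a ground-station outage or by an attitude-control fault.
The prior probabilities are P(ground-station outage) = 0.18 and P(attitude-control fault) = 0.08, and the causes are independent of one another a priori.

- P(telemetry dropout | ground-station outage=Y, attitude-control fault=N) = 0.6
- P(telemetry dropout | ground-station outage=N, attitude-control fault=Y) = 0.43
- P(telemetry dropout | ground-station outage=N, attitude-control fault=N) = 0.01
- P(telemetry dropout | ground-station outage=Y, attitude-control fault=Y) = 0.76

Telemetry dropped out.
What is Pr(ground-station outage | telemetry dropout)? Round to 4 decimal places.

Pr(ground-station outage | telemetry dropout) ≈ 0.7552

By total probability over the 4 (ground-station outage, attitude-control fault) configurations:
  P(telemetry dropout) = 0.01·0.82·0.92 + 0.43·0.82·0.08 + 0.6·0.18·0.92 + 0.76·0.18·0.08
        = 0.007544 + 0.028208 + 0.099360 + 0.010944 = 0.146056
Keeping only the ground-station outage-present terms gives 0.110304, so
  P(ground-station outage | telemetry dropout) = 0.110304 / 0.146056 ≈ 0.7552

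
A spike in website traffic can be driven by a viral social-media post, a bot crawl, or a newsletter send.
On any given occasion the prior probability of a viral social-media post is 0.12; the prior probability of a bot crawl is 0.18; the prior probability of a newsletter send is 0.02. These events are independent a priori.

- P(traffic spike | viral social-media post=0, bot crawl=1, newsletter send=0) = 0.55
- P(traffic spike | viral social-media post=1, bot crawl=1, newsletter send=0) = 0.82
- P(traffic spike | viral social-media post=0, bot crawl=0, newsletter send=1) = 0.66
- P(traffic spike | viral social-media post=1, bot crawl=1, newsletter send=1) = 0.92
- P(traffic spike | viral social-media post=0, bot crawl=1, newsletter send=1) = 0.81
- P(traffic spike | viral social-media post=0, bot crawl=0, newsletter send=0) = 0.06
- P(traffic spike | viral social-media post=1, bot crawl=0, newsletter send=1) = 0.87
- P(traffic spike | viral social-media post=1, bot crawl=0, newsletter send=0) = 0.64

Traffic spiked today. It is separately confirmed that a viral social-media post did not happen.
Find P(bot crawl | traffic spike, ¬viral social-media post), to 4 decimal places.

Sum P(traffic spike|·) weighted by the priors over the 4 (bot crawl, newsletter send) configurations:
  P(traffic spike | ¬viral social-media post) = 0.06·0.82·0.98 + 0.66·0.82·0.02 + 0.55·0.18·0.98 + 0.81·0.18·0.02
        = 0.048216 + 0.010824 + 0.097020 + 0.002916 = 0.158976
The terms with bot crawl present sum to 0.099936, so
  P(bot crawl | traffic spike, ¬viral social-media post) = 0.099936 / 0.158976 ≈ 0.6286

P(bot crawl | traffic spike, ¬viral social-media post) ≈ 0.6286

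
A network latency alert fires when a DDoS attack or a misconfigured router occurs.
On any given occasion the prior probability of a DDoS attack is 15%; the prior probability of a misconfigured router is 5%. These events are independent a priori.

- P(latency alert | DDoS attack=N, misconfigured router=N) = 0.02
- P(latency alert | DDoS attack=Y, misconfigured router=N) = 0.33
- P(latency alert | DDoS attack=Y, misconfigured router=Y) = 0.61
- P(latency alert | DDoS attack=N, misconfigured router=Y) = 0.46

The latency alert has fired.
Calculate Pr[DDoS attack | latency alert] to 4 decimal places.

For the numerator, keep only DDoS attack=true terms: 0.047025 + 0.004575 = 0.051600
Denominator P(latency alert): 0.02·0.85·0.95 + 0.46·0.85·0.05 + 0.33·0.15·0.95 + 0.61·0.15·0.05 = 0.087300
P(DDoS attack | latency alert) = 0.051600/0.087300 ≈ 0.5911

Pr[DDoS attack | latency alert] ≈ 0.5911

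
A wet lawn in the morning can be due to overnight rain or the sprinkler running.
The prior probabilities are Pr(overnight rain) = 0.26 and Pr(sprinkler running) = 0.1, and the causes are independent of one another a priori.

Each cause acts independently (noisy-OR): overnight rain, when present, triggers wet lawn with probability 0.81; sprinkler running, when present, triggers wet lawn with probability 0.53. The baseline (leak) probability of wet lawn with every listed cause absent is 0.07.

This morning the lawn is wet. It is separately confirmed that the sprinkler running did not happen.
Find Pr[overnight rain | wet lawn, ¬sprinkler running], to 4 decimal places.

Pr[overnight rain | wet lawn, ¬sprinkler running] ≈ 0.8052

Under noisy-OR, P(wet lawn | causes) = 1 − (1−0.07)·∏(1−qᵢ) over the active causes.
P(wet lawn | ¬sprinkler running) = 0.07·0.74 + 0.8233·0.26 = 0.051800 + 0.214058 = 0.265858
Of this, 0.214058 comes from 0.8233·0.26 (the overnight rain=true cases).
So P(overnight rain | wet lawn, ¬sprinkler running) = 0.214058/0.265858 ≈ 0.8052.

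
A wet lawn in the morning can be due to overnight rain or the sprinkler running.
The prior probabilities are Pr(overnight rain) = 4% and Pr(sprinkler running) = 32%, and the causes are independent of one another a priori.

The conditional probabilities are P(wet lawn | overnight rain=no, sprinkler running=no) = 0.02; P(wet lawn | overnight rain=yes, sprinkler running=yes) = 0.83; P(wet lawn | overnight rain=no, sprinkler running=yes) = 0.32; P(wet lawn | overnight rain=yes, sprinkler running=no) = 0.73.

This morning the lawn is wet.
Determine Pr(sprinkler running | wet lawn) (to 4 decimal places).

Pr(sprinkler running | wet lawn) ≈ 0.7680

For the numerator, keep only sprinkler running=true terms: 0.098304 + 0.010624 = 0.108928
Denominator P(wet lawn): 0.02×0.96×0.68 + 0.32×0.96×0.32 + 0.73×0.04×0.68 + 0.83×0.04×0.32 = 0.141840
P(sprinkler running | wet lawn) = 0.108928/0.141840 ≈ 0.7680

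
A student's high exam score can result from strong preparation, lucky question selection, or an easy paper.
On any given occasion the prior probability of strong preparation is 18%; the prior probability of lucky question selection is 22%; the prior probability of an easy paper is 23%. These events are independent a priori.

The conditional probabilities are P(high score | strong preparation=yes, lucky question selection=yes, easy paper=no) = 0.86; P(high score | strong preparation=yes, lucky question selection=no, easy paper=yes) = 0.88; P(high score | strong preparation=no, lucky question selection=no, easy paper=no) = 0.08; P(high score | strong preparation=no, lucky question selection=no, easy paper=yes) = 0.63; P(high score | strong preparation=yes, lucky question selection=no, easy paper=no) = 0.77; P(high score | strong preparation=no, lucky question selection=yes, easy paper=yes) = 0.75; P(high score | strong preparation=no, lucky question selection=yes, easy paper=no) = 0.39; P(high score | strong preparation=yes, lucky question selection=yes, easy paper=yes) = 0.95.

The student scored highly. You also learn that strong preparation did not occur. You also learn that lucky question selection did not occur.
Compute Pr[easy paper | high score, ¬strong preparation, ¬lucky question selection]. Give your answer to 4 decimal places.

Pr[easy paper | high score, ¬strong preparation, ¬lucky question selection] ≈ 0.7017

Weight on easy paper=true, given the evidence: 0.63*0.23 = 0.144900
Denominator P(high score | ¬strong preparation, ¬lucky question selection): 0.08*0.77 + 0.63*0.23 = 0.206500
P(easy paper | high score, ¬strong preparation, ¬lucky question selection) = 0.144900/0.206500 ≈ 0.7017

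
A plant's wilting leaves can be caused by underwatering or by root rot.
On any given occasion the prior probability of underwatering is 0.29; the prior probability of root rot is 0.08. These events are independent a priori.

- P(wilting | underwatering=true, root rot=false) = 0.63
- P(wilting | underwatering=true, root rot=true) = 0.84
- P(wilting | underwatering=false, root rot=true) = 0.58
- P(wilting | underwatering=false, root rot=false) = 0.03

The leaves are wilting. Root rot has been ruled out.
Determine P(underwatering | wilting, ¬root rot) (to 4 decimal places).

P(underwatering | wilting, ¬root rot) ≈ 0.8956

P(wilting | ¬root rot) = 0.03×0.71 + 0.63×0.29 = 0.021300 + 0.182700 = 0.204000
Of this, 0.182700 comes from 0.63×0.29 (the underwatering=true cases).
P(underwatering | wilting, ¬root rot) = 0.182700 / 0.204000 ≈ 0.8956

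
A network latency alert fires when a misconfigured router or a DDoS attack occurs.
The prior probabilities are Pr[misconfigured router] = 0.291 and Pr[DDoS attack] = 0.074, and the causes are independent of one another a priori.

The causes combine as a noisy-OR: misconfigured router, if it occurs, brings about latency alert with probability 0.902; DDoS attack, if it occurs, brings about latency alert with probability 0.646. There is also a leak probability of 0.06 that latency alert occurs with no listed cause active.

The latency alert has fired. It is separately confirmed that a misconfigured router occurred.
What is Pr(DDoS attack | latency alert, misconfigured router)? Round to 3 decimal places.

Under noisy-OR, P(latency alert | causes) = 1 − (1−0.06)·∏(1−qᵢ) over the active causes.
P(latency alert | misconfigured router) = 0.90788·0.926 + 0.96739·0.074 = 0.840697 + 0.071587 = 0.912284
Of this, 0.071587 comes from 0.96739·0.074 (the DDoS attack=true cases).
P(DDoS attack | latency alert, misconfigured router) = 0.071587 / 0.912284 ≈ 0.078

Pr(DDoS attack | latency alert, misconfigured router) ≈ 0.078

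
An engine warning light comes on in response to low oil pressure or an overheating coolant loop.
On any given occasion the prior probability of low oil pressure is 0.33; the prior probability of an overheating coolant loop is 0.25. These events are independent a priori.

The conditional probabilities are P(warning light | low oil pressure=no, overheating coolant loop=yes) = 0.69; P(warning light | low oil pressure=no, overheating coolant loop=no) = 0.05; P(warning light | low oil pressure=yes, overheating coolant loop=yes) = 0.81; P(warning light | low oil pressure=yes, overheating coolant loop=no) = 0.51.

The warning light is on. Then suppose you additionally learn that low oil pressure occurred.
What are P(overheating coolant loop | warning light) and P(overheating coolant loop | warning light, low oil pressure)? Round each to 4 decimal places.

Enumerate the 4 (low oil pressure, overheating coolant loop) configurations and weight by the priors:
  P(warning light) = 0.05·0.67·0.75 + 0.69·0.67·0.25 + 0.51·0.33·0.75 + 0.81·0.33·0.25
        = 0.025125 + 0.115575 + 0.126225 + 0.066825 = 0.333750
The terms with overheating coolant loop present sum to 0.182400, so
  P(overheating coolant loop | warning light) = 0.182400 / 0.333750 ≈ 0.5465

Now condition on the additional information:
Enumerate both values of overheating coolant loop and weight by the priors:
  P(warning light | low oil pressure) = 0.51·0.75 + 0.81·0.25
        = 0.382500 + 0.202500 = 0.585000
Configurations with overheating coolant loop contribute 0.202500, so
  P(overheating coolant loop | warning light, low oil pressure) = 0.202500 / 0.585000 ≈ 0.3462
This is intercausal reasoning (explaining away): once low oil pressure accounts for the warning light, overheating coolant loop becomes less likely.

P(overheating coolant loop | warning light) ≈ 0.5465; P(overheating coolant loop | warning light, low oil pressure) ≈ 0.3462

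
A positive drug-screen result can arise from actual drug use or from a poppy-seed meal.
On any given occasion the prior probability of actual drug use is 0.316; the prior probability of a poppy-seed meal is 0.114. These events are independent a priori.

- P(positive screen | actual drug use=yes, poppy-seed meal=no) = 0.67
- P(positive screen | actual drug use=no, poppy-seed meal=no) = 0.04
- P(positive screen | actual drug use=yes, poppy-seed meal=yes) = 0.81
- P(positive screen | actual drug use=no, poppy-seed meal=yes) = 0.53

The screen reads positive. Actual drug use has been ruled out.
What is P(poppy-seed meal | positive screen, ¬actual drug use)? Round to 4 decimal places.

P(positive screen | ¬actual drug use) = 0.04·0.886 + 0.53·0.114 = 0.035440 + 0.060420 = 0.095860
The poppy-seed meal-present share is 0.53·0.114 = 0.060420.
So P(poppy-seed meal | positive screen, ¬actual drug use) = 0.060420/0.095860 ≈ 0.6303.

P(poppy-seed meal | positive screen, ¬actual drug use) ≈ 0.6303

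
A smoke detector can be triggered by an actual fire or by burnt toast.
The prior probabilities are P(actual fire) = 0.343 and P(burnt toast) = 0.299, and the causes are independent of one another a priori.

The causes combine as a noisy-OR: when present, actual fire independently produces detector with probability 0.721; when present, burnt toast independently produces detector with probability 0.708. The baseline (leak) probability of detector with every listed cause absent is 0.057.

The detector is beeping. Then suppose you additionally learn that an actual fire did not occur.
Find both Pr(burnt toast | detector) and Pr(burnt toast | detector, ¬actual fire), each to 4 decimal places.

Pr(burnt toast | detector) ≈ 0.5381; Pr(burnt toast | detector, ¬actual fire) ≈ 0.8443

Under noisy-OR, P(detector | causes) = 1 − (1−0.057)·∏(1−qᵢ) over the active causes.
For the numerator, keep only burnt toast=true terms: 0.142351 + 0.094678 = 0.237029
Normalizer over all consistent configurations: 0.057*0.657*0.701 + 0.724644*0.657*0.299 + 0.736903*0.343*0.701 + 0.923176*0.343*0.299 = 0.440464
P(burnt toast | detector) = 0.237029/0.440464 ≈ 0.5381

With the extra evidence:
Numerator (weight on configurations with burnt toast): 0.724644·0.299 = 0.216669
Normalizer over all consistent configurations: 0.057·0.701 + 0.724644·0.299 = 0.256626
Posterior = 0.216669 / 0.256626 ≈ 0.8443
With actual fire excluded, burnt toast must carry more of the explanatory weight for the detector.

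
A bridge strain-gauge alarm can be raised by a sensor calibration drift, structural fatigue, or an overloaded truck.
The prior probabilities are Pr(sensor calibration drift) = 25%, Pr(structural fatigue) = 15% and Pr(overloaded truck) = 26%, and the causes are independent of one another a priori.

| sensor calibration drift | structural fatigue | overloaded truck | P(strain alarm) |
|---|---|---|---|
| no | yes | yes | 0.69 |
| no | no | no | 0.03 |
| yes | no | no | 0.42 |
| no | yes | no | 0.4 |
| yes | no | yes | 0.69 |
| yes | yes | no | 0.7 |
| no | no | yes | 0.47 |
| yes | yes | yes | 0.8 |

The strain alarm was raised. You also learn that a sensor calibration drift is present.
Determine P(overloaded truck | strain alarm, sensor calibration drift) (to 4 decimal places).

P(strain alarm | sensor calibration drift) = 0.42*0.85*0.74 + 0.69*0.85*0.26 + 0.7*0.15*0.74 + 0.8*0.15*0.26 = 0.264180 + 0.152490 + 0.077700 + 0.031200 = 0.525570
The overloaded truck-present share is 0.152490 + 0.031200 = 0.183690.
Hence the posterior is 0.183690/0.525570 ≈ 0.3495.

P(overloaded truck | strain alarm, sensor calibration drift) ≈ 0.3495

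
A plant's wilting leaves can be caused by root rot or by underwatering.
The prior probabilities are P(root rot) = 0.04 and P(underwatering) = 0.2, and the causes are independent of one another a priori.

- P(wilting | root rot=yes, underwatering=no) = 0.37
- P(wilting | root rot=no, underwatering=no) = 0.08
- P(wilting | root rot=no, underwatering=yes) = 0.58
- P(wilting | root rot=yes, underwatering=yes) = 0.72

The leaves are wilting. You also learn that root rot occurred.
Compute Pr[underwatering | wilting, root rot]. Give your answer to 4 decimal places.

For the numerator, keep only underwatering=true terms: 0.72·0.2 = 0.144000
Denominator P(wilting | root rot): 0.37·0.8 + 0.72·0.2 = 0.440000
Posterior = 0.144000 / 0.440000 ≈ 0.3273

Pr[underwatering | wilting, root rot] ≈ 0.3273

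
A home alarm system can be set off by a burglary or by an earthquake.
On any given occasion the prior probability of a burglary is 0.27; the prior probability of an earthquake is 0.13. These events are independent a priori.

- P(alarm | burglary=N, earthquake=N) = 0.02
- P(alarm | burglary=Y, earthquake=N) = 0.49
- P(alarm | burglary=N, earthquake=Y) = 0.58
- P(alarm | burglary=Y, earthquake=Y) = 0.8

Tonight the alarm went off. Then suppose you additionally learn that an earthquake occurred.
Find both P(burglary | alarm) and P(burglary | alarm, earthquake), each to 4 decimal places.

P(burglary | alarm) ≈ 0.6788; P(burglary | alarm, earthquake) ≈ 0.3378

P(alarm) = 0.02×0.73×0.87 + 0.58×0.73×0.13 + 0.49×0.27×0.87 + 0.8×0.27×0.13 = 0.012702 + 0.055042 + 0.115101 + 0.028080 = 0.210925
Of this, 0.143181 comes from 0.115101 + 0.028080 (the burglary=true cases).
So P(burglary | alarm) = 0.143181/0.210925 ≈ 0.6788.

Now also conditioning on earthquake=true:
Sum P(alarm|·) weighted by the priors over both values of burglary:
  P(alarm | earthquake) = 0.58×0.73 + 0.8×0.27
        = 0.423400 + 0.216000 = 0.639400
The terms with burglary present sum to 0.216000, so
  P(burglary | alarm, earthquake) = 0.216000 / 0.639400 ≈ 0.3378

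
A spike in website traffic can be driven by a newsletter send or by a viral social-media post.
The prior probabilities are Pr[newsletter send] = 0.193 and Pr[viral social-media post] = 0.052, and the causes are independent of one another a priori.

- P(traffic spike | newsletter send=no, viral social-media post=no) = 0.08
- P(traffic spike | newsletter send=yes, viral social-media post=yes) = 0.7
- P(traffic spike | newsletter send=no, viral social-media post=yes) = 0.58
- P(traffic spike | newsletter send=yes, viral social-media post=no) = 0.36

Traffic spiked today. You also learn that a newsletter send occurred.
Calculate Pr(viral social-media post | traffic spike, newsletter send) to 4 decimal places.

P(traffic spike | newsletter send) = 0.36×0.948 + 0.7×0.052 = 0.341280 + 0.036400 = 0.377680
The viral social-media post-present share is 0.7×0.052 = 0.036400.
P(viral social-media post | traffic spike, newsletter send) = 0.036400 / 0.377680 ≈ 0.0964

Pr(viral social-media post | traffic spike, newsletter send) ≈ 0.0964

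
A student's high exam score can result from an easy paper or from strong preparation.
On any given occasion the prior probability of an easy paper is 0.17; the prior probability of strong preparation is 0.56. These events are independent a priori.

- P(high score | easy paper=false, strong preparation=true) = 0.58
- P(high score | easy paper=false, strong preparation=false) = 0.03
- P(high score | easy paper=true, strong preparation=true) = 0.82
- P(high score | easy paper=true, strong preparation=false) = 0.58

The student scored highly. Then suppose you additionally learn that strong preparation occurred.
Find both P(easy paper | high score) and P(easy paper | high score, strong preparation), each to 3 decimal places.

Enumerate the 4 (easy paper, strong preparation) configurations and weight by the priors:
  P(high score) = 0.03·0.83·0.44 + 0.58·0.83·0.56 + 0.58·0.17·0.44 + 0.82·0.17·0.56
        = 0.010956 + 0.269584 + 0.043384 + 0.078064 = 0.401988
Keeping only the easy paper-present terms gives 0.121448, so
  P(easy paper | high score) = 0.121448 / 0.401988 ≈ 0.302

Now condition on the additional information:
Numerator (weight on configurations with easy paper): 0.82×0.17 = 0.139400
Normalizer over all consistent configurations: 0.58×0.83 + 0.82×0.17 = 0.620800
Posterior = 0.139400 / 0.620800 ≈ 0.225
— strong preparation explains away the evidence for easy paper.

P(easy paper | high score) ≈ 0.302; P(easy paper | high score, strong preparation) ≈ 0.225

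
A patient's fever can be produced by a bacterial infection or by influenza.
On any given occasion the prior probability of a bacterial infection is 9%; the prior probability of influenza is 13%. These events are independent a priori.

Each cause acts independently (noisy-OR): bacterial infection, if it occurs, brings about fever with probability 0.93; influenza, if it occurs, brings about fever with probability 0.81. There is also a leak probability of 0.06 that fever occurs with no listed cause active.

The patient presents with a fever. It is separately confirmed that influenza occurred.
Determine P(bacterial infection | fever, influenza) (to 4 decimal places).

P(bacterial infection | fever, influenza) ≈ 0.1063

Under noisy-OR, P(fever | causes) = 1 − (1−0.06)·∏(1−qᵢ) over the active causes.
For the numerator, keep only bacterial infection=true terms: 0.987498×0.09 = 0.088875
Normalizer over all consistent configurations: 0.8214×0.91 + 0.987498×0.09 = 0.836349
Posterior = 0.088875 / 0.836349 ≈ 0.1063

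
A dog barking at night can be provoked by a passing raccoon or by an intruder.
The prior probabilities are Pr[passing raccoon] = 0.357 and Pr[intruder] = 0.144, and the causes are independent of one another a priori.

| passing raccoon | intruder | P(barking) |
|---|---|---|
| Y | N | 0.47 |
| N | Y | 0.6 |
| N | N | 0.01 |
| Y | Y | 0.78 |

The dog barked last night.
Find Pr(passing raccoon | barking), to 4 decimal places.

Pr(passing raccoon | barking) ≈ 0.7506

P(barking) = 0.01×0.643×0.856 + 0.6×0.643×0.144 + 0.47×0.357×0.856 + 0.78×0.357×0.144 = 0.005504 + 0.055555 + 0.143628 + 0.040098 = 0.244785
Of this, 0.183726 comes from 0.143628 + 0.040098 (the passing raccoon=true cases).
Hence the posterior is 0.183726/0.244785 ≈ 0.7506.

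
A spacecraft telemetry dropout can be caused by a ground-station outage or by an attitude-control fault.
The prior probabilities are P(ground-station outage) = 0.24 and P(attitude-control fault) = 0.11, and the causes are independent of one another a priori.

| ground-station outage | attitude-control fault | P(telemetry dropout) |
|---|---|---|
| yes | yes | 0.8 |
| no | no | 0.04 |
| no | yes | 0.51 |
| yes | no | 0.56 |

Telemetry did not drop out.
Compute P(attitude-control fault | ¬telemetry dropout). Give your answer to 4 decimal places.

P(attitude-control fault | ¬telemetry dropout) ≈ 0.0586

For the numerator, keep only attitude-control fault=true terms: 0.040964 + 0.005280 = 0.046244
The normalizing constant is 0.96×0.76×0.89 + 0.49×0.76×0.11 + 0.44×0.24×0.89 + 0.2×0.24×0.11 = 0.789572
Posterior = 0.046244 / 0.789572 ≈ 0.0586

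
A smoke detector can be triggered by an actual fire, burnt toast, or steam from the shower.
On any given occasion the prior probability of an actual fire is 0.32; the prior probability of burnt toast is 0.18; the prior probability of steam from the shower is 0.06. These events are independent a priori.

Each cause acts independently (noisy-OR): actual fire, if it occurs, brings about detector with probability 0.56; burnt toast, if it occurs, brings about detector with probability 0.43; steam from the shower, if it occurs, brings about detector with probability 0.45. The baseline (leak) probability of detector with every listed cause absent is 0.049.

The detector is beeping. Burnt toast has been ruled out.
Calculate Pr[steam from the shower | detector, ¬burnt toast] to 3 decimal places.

Pr[steam from the shower | detector, ¬burnt toast] ≈ 0.142

Under noisy-OR, P(detector | causes) = 1 − (1−0.049)·∏(1−qᵢ) over the active causes.
Weight on steam from the shower=true, given the evidence: 0.019460 + 0.014781 = 0.034241
The normalizing constant is 0.049*0.68*0.94 + 0.47695*0.68*0.06 + 0.58156*0.32*0.94 + 0.769858*0.32*0.06 = 0.240495
P(steam from the shower | detector, ¬burnt toast) = 0.034241/0.240495 ≈ 0.142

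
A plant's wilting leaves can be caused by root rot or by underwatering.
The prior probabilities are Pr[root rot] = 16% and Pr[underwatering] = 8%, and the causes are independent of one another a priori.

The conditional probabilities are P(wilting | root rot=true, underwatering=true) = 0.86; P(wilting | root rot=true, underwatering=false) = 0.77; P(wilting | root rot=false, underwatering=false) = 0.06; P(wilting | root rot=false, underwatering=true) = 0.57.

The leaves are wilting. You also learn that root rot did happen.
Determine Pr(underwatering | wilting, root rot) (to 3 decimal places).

Pr(underwatering | wilting, root rot) ≈ 0.089

Weight on underwatering=true, given the evidence: 0.86×0.08 = 0.068800
Denominator P(wilting | root rot): 0.77×0.92 + 0.86×0.08 = 0.777200
Posterior = 0.068800 / 0.777200 ≈ 0.089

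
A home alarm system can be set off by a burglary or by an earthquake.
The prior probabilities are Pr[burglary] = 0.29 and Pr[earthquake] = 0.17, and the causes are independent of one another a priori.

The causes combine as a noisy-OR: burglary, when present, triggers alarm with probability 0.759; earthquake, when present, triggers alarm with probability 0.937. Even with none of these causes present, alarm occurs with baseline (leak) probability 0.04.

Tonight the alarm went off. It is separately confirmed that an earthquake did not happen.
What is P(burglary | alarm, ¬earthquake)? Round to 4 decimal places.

Under noisy-OR, P(alarm | causes) = 1 − (1−0.04)·∏(1−qᵢ) over the active causes.
Weight on burglary=true, given the evidence: 0.76864·0.29 = 0.222906
Denominator P(alarm | ¬earthquake): 0.04·0.71 + 0.76864·0.29 = 0.251306
P(burglary | alarm, ¬earthquake) = 0.222906/0.251306 ≈ 0.8870

P(burglary | alarm, ¬earthquake) ≈ 0.8870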